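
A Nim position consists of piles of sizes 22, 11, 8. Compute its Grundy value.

21

Bitwise XOR of the heap sizes:
  10110  (22)
  01011  (11)
  01000  (8)
  -----
  10101  (21)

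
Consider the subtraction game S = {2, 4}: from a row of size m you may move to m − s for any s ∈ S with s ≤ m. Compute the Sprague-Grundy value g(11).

2

Build the Grundy sequence with g(k) = mex{g(k−s) : s ∈ {2, 4}, s ≤ k}:
g(0) = mex{} = 0
g(1) = mex{} = 0
g(2) = mex{0} = 1
g(3) = mex{0} = 1
g(4) = mex{0,1} = 2
g(5) = mex{0,1} = 2
g(6) = mex{1,2} = 0
g(7) = mex{1,2} = 0
g(8) = mex{0,2} = 1
g(9) = mex{0,2} = 1
g(10) = mex{0,1} = 2
g(11) = mex{0,1} = 2
So g(11) = 2.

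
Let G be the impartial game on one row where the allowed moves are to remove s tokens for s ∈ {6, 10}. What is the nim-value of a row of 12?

Build the Grundy sequence with g(k) = mex{g(k−s) : s ∈ {6, 10}, s ≤ k}:
k:     0  1  2  3  4  5  6  7  8  9 10 11 12
g(k):  0  0  0  0  0  0  1  1  1  1  1  1  2
So g(12) = 2.

2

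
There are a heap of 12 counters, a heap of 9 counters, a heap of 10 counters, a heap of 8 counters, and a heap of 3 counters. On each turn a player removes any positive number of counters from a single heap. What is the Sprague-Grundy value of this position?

4

Compute the nim-sum pairwise:
12 ^ 9 = 5
5 ^ 10 = 15
15 ^ 8 = 7
7 ^ 3 = 4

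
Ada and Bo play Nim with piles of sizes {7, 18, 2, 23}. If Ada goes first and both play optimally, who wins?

Bo wins

Compute the nim-sum pairwise:
7 XOR 18 = 21
21 XOR 2 = 23
23 XOR 23 = 0
The nim-sum is 0, so this is a P-position: the player to move is in a losing position under optimal play; Ada is about to move from it and so loses — Bo wins.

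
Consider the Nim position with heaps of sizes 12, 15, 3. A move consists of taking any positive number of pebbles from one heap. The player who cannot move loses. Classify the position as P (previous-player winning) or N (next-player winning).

Nim-sum: 12 XOR 15 XOR 3 = 0.
The nim-sum is 0, so this is a P-position: the player to move is in a losing position under optimal play.

P-position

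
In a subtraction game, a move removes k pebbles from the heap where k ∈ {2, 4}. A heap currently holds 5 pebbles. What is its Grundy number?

2

Compute g(0), g(1), … for moves {2, 4}:
g(0) = mex{} = 0
g(1) = mex{} = 0
g(2) = mex{0} = 1
g(3) = mex{0} = 1
g(4) = mex{0,1} = 2
g(5) = mex{0,1} = 2
So g(5) = 2.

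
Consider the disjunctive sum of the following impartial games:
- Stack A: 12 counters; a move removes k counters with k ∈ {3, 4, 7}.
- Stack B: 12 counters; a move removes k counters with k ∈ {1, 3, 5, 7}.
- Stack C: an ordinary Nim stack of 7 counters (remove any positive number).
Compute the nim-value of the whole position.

7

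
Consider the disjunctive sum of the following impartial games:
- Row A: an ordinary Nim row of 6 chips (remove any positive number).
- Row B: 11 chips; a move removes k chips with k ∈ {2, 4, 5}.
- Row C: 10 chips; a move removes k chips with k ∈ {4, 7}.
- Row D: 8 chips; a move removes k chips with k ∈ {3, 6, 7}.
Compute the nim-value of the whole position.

4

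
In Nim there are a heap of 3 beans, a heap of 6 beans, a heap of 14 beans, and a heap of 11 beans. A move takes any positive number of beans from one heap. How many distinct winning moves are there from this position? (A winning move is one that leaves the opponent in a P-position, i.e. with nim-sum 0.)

0

Bitwise XOR of the heap sizes:
  0011  (3)
  0110  (6)
  1110  (14)
  1011  (11)
  ----
  0000  (0)
The nim-sum is already 0, so every move leaves a nonzero nim-sum — there are no winning moves.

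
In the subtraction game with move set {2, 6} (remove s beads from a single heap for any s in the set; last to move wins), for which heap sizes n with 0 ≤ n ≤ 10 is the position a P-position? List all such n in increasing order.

Grundy values for subtraction set {2, 6}:
g(0) = mex{} = 0
g(1) = mex{} = 0
g(2) = mex{0} = 1
g(3) = mex{0} = 1
g(4) = mex{1} = 0
g(5) = mex{1} = 0
g(6) = mex{0} = 1
g(7) = mex{0} = 1
g(8) = mex{1} = 0
g(9) = mex{1} = 0
g(10) = mex{0} = 1
The P-positions (g = 0) in 0..10 are 0, 1, 4, 5, 8, 9.

0, 1, 4, 5, 8, 9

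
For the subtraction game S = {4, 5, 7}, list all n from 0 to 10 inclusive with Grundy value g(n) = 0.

0, 1, 2, 3

Compute g(0), g(1), … for moves {4, 5, 7}:
g(0) = mex{} = 0
g(1) = mex{} = 0
g(2) = mex{} = 0
g(3) = mex{} = 0
g(4) = mex{0} = 1
g(5) = mex{0} = 1
g(6) = mex{0} = 1
g(7) = mex{0} = 1
g(8) = mex{0,1} = 2
g(9) = mex{0,1} = 2
g(10) = mex{0,1} = 2
The P-positions (g = 0) in 0..10 are 0, 1, 2, 3.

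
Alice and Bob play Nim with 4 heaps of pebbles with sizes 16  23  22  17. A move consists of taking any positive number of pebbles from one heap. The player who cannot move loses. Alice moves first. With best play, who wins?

Bob wins

Compute the nim-sum pairwise:
16 XOR 23 = 7
7 XOR 22 = 17
17 XOR 17 = 0
The nim-sum is 0, so this is a P-position: the player to move is in a losing position under optimal play; Alice is about to move from it and so loses — Bob wins.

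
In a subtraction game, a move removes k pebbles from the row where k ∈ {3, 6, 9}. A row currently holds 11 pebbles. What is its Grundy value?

Compute g(0), g(1), … for moves {3, 6, 9}:
g(0) = mex{} = 0
g(1) = mex{} = 0
g(2) = mex{} = 0
g(3) = mex{0} = 1
g(4) = mex{0} = 1
g(5) = mex{0} = 1
g(6) = mex{0,1} = 2
g(7) = mex{0,1} = 2
g(8) = mex{0,1} = 2
g(9) = mex{0,1,2} = 3
g(10) = mex{0,1,2} = 3
g(11) = mex{0,1,2} = 3
So g(11) = 3.

3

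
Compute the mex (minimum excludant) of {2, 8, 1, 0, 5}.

The values 0, 1, 2 are all present; 3 is the first non-negative integer missing from the set.

3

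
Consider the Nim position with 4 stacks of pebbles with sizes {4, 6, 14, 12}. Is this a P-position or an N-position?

P-position

Compute the nim-sum pairwise:
4 XOR 6 = 2
2 XOR 14 = 12
12 XOR 12 = 0
The nim-sum is 0, so this is a P-position: the player to move is in a losing position under optimal play.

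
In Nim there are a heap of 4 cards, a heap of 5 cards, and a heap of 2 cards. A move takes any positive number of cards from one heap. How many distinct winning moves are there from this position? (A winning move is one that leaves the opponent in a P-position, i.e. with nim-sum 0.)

1

Compute the nim-sum pairwise:
4 ^ 5 = 1
1 ^ 2 = 3
The overall nim-sum is X = 3. A heap of size p has a winning move iff p XOR X < p (reduce it to p XOR X).
  4: 4 XOR 3 = 7 ≥ 4 — no move.
  5: 5 XOR 3 = 6 ≥ 5 — no move.
  2: 2 XOR 3 = 1 < 2 — winning move (to 1).
That gives 1 winning move.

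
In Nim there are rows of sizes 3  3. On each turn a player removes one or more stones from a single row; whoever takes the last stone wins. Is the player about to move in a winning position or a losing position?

Losing position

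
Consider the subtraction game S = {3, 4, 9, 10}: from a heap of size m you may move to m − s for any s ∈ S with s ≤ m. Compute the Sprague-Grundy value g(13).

0

Grundy values for subtraction set {3, 4, 9, 10}:
g(0) = mex{} = 0
g(1) = mex{} = 0
g(2) = mex{} = 0
g(3) = mex{0} = 1
g(4) = mex{0} = 1
g(5) = mex{0} = 1
g(6) = mex{0,1} = 2
g(7) = mex{1} = 0
g(8) = mex{1} = 0
g(9) = mex{0,1,2} = 3
g(10) = mex{0,2} = 1
g(11) = mex{0} = 1
g(12) = mex{0,1,3} = 2
g(13) = mex{1,3} = 0
So g(13) = 0.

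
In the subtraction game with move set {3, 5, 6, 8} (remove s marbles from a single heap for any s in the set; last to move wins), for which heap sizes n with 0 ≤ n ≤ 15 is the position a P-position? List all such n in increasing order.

0, 1, 2, 11, 12, 13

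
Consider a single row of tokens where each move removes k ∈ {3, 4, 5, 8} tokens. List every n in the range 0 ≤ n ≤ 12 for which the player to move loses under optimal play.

Build the Grundy sequence with g(k) = mex{g(k−s) : s ∈ {3, 4, 5, 8}, s ≤ k}:
k:     0  1  2  3  4  5  6  7  8  9 10 11 12
g(k):  0  0  0  1  1  1  2  2  2  3  3  0  0
The P-positions (g = 0) in 0..12 are 0, 1, 2, 11, 12.

0, 1, 2, 11, 12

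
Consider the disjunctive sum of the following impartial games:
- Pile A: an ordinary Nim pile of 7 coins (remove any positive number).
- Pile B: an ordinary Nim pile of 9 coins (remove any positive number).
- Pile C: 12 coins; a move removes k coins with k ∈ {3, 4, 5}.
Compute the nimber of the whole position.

Pile A is a plain Nim pile of size 7, so its Grundy value is 7.
Pile B is a plain Nim pile of size 9, so its Grundy value is 9.
For pile C, compute g(0), g(1), … with moves {3, 4, 5}:
k:     0  1  2  3  4  5  6  7  8  9 10 11 12
g(k):  0  0  0  1  1  1  2  2  0  0  0  1  1
So g(12) = 1.
By the Sprague-Grundy theorem, the Grundy value of a sum of independent games is the XOR of the component values.
Combined value = 7 XOR 9 XOR 1 = 15.

15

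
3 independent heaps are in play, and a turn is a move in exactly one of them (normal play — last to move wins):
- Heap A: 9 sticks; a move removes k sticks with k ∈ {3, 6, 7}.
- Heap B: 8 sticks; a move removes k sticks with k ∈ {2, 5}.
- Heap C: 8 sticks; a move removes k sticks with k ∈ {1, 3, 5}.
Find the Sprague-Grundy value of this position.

3

Grundy values for heap A (subtraction set {3, 6, 7}):
k:     0  1  2  3  4  5  6  7  8  9
g(k):  0  0  0  1  1  1  2  2  2  3
So g(9) = 3.
For heap B, compute g(0), g(1), … with moves {2, 5}:
k:     0  1  2  3  4  5  6  7  8
g(k):  0  0  1  1  0  2  1  0  0
So g(8) = 0.
Build the Grundy sequence for heap C with g(k) = mex{g(k−s) : s ∈ {1, 3, 5}, s ≤ k}:
g(0) = mex{} = 0
g(1) = mex{0} = 1
g(2) = mex{1} = 0
g(3) = mex{0} = 1
g(4) = mex{1} = 0
g(5) = mex{0} = 1
g(6) = mex{1} = 0
g(7) = mex{0} = 1
g(8) = mex{1} = 0
So g(8) = 0.
By the Sprague-Grundy theorem, the Grundy value of a sum of independent games is the XOR of the component values.
Combined value = 3 ⊕ 0 ⊕ 0 = 3.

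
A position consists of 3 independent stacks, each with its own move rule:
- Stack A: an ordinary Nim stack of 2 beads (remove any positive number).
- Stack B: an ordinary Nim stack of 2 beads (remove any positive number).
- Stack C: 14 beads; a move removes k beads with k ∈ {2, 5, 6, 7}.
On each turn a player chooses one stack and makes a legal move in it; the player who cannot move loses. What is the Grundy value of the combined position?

1

Stack A is a plain Nim stack of size 2, so its Grundy value is 2.
Stack B is a plain Nim stack of size 2, so its Grundy value is 2.
Grundy values for stack C (subtraction set {2, 5, 6, 7}):
g(0) = mex{} = 0
g(1) = mex{} = 0
g(2) = mex{0} = 1
g(3) = mex{0} = 1
g(4) = mex{1} = 0
g(5) = mex{0,1} = 2
g(6) = mex{0} = 1
g(7) = mex{0,1,2} = 3
g(8) = mex{0,1} = 2
g(9) = mex{0,1,3} = 2
g(10) = mex{0,1,2} = 3
g(11) = mex{0,1,2} = 3
g(12) = mex{1,2,3} = 0
g(13) = mex{1,2,3} = 0
g(14) = mex{0,2,3} = 1
So g(14) = 1.
By the Sprague-Grundy theorem, the Grundy value of a sum of independent games is the XOR of the component values.
Combined value = 2 ⊕ 2 ⊕ 1 = 1.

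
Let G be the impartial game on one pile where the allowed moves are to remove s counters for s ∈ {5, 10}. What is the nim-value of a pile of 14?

2

Grundy values for subtraction set {5, 10}:
k:     0  1  2  3  4  5  6  7  8  9 10 11 12 13 14
g(k):  0  0  0  0  0  1  1  1  1  1  2  2  2  2  2
So g(14) = 2.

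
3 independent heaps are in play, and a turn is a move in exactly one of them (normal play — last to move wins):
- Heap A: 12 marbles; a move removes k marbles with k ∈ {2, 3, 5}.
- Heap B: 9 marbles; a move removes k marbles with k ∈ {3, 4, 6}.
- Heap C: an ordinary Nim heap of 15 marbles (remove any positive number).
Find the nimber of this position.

13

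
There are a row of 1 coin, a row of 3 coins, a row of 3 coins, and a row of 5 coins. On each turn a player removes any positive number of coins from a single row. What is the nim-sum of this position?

4

Nim-sum: 1 ^ 3 ^ 3 ^ 5 = 4.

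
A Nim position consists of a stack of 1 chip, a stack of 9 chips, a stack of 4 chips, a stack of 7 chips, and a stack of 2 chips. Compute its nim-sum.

Nim-sum: 1 XOR 9 XOR 4 XOR 7 XOR 2 = 9.

9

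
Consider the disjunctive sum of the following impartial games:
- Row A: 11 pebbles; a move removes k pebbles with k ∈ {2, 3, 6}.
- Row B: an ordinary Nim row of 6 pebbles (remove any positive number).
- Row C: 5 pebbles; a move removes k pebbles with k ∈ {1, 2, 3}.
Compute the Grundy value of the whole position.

For row A, compute g(0), g(1), … with moves {2, 3, 6}:
g(0) = mex{} = 0
g(1) = mex{} = 0
g(2) = mex{0} = 1
g(3) = mex{0} = 1
g(4) = mex{0,1} = 2
g(5) = mex{1} = 0
g(6) = mex{0,1,2} = 3
g(7) = mex{0,2} = 1
g(8) = mex{0,1,3} = 2
g(9) = mex{1,3} = 0
g(10) = mex{1,2} = 0
g(11) = mex{0,2} = 1
So g(11) = 1.
Row B is a plain Nim row of size 6, so its Grundy value is 6.
Grundy values for row C (subtraction set {1, 2, 3}):
k:     0  1  2  3  4  5
g(k):  0  1  2  3  0  1
So g(5) = 1.
The value of a disjunctive sum is the nim-sum of the parts.
Combined value = 1 ⊕ 6 ⊕ 1 = 6.

6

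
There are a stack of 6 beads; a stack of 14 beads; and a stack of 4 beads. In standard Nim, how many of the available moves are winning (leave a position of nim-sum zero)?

Write each in binary and XOR column by column:
  0110  (6)
  1110  (14)
  0100  (4)
  ----
  1100  (12)
The overall nim-sum is X = 12. A stack of size p has a winning move iff p XOR X < p (reduce it to p XOR X).
  6: 6 XOR 12 = 10 ≥ 6 — no move.
  14: 14 XOR 12 = 2 < 14 — winning move (to 2).
  4: 4 XOR 12 = 8 ≥ 4 — no move.
That gives 1 winning move.

1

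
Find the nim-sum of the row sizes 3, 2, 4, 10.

15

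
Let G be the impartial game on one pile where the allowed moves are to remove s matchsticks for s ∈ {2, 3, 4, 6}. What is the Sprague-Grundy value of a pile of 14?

3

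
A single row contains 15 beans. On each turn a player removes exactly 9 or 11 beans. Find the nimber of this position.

Build the Grundy sequence with g(k) = mex{g(k−s) : s ∈ {9, 11}, s ≤ k}:
k:     0  1  2  3  4  5  6  7  8  9 10 11 12 13 14 15
g(k):  0  0  0  0  0  0  0  0  0  1  1  1  1  1  1  1
So g(15) = 1.

1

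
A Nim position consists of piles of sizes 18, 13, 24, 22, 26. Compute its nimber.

11

Nim-sum: 18 ⊕ 13 ⊕ 24 ⊕ 22 ⊕ 26 = 11.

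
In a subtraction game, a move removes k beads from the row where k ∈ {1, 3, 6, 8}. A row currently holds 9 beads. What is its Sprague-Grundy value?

Build the Grundy sequence with g(k) = mex{g(k−s) : s ∈ {1, 3, 6, 8}, s ≤ k}:
g(0) = mex{} = 0
g(1) = mex{0} = 1
g(2) = mex{1} = 0
g(3) = mex{0} = 1
g(4) = mex{1} = 0
g(5) = mex{0} = 1
g(6) = mex{0,1} = 2
g(7) = mex{0,1,2} = 3
g(8) = mex{0,1,3} = 2
g(9) = mex{1,2} = 0
So g(9) = 0.

0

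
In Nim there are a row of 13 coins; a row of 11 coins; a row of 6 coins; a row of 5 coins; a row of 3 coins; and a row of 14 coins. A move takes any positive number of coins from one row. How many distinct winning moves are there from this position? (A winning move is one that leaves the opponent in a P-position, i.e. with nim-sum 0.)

3

Compute the nim-sum pairwise:
13 ^ 11 = 6
6 ^ 6 = 0
0 ^ 5 = 5
5 ^ 3 = 6
6 ^ 14 = 8
The overall nim-sum is X = 8. A row of size p has a winning move iff p XOR X < p (reduce it to p XOR X).
  13: 13 XOR 8 = 5 < 13 — winning move (to 5).
  11: 11 XOR 8 = 3 < 11 — winning move (to 3).
  6: 6 XOR 8 = 14 ≥ 6 — no move.
  5: 5 XOR 8 = 13 ≥ 5 — no move.
  3: 3 XOR 8 = 11 ≥ 3 — no move.
  14: 14 XOR 8 = 6 < 14 — winning move (to 6).
That gives 3 winning moves.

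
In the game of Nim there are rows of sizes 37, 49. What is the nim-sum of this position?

20

Compute the nim-sum pairwise:
37 ^ 49 = 20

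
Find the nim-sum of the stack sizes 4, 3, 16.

Nim-sum: 4 ^ 3 ^ 16 = 23.

23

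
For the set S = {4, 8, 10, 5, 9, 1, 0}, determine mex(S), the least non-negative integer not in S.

2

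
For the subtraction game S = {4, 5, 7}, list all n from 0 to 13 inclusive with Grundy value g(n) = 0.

0, 1, 2, 3, 11, 12, 13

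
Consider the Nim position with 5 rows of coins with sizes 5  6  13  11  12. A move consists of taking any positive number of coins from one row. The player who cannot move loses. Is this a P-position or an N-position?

N-position

Compute the nim-sum pairwise:
5 ⊕ 6 = 3
3 ⊕ 13 = 14
14 ⊕ 11 = 5
5 ⊕ 12 = 9
The nim-sum is 9 ≠ 0, so this is an N-position: the player to move can win.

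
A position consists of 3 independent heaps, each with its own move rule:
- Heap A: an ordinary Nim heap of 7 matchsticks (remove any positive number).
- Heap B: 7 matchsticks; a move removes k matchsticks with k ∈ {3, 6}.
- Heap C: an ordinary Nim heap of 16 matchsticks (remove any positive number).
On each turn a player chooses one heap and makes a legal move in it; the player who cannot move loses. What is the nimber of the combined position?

21

Heap A is a plain Nim heap of size 7, so its Grundy value is 7.
For heap B, compute g(0), g(1), … with moves {3, 6}:
g(0) = mex{} = 0
g(1) = mex{} = 0
g(2) = mex{} = 0
g(3) = mex{0} = 1
g(4) = mex{0} = 1
g(5) = mex{0} = 1
g(6) = mex{0,1} = 2
g(7) = mex{0,1} = 2
So g(7) = 2.
Heap C is a plain Nim heap of size 16, so its Grundy value is 16.
The value of a disjunctive sum is the nim-sum of the parts.
Combined value = 7 ⊕ 2 ⊕ 16 = 21.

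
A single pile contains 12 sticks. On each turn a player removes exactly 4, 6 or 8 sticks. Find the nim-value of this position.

0

Grundy values for subtraction set {4, 6, 8}:
g(0) = mex{} = 0
g(1) = mex{} = 0
g(2) = mex{} = 0
g(3) = mex{} = 0
g(4) = mex{0} = 1
g(5) = mex{0} = 1
g(6) = mex{0} = 1
g(7) = mex{0} = 1
g(8) = mex{0,1} = 2
g(9) = mex{0,1} = 2
g(10) = mex{0,1} = 2
g(11) = mex{0,1} = 2
g(12) = mex{1,2} = 0
So g(12) = 0.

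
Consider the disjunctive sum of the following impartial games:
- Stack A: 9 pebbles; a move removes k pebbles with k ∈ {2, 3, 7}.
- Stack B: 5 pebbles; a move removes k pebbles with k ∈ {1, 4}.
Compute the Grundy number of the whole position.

2

Grundy values for stack A (subtraction set {2, 3, 7}):
g(0) = mex{} = 0
g(1) = mex{} = 0
g(2) = mex{0} = 1
g(3) = mex{0} = 1
g(4) = mex{0,1} = 2
g(5) = mex{1} = 0
g(6) = mex{1,2} = 0
g(7) = mex{0,2} = 1
g(8) = mex{0} = 1
g(9) = mex{0,1} = 2
So g(9) = 2.
Build the Grundy sequence for stack B with g(k) = mex{g(k−s) : s ∈ {1, 4}, s ≤ k}:
g(0) = mex{} = 0
g(1) = mex{0} = 1
g(2) = mex{1} = 0
g(3) = mex{0} = 1
g(4) = mex{0,1} = 2
g(5) = mex{1,2} = 0
So g(5) = 0.
The value of a disjunctive sum is the nim-sum of the parts.
Combined value = 2 ⊕ 0 = 2.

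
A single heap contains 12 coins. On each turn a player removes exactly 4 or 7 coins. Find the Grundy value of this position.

Grundy values for subtraction set {4, 7}:
k:     0  1  2  3  4  5  6  7  8  9 10 11 12
g(k):  0  0  0  0  1  1  1  1  2  2  2  0  0
So g(12) = 0.

0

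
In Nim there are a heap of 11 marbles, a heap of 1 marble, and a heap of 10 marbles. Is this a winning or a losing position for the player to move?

Write each in binary and XOR column by column:
  1011  (11)
  0001  (1)
  1010  (10)
  ----
  0000  (0)
The nim-sum is 0, so this is a P-position: the player to move is in a losing position under optimal play.

Losing position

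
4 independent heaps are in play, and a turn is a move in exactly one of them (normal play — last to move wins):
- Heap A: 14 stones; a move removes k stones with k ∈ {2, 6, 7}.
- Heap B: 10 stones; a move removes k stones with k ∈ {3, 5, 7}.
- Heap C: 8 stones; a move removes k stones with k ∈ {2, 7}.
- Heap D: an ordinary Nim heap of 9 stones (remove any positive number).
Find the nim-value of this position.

Build the Grundy sequence for heap A with g(k) = mex{g(k−s) : s ∈ {2, 6, 7}, s ≤ k}:
k:     0  1  2  3  4  5  6  7  8  9 10 11 12 13 14
g(k):  0  0  1  1  0  0  1  1  2  0  3  1  2  0  0
So g(14) = 0.
Build the Grundy sequence for heap B with g(k) = mex{g(k−s) : s ∈ {3, 5, 7}, s ≤ k}:
g(0) = mex{} = 0
g(1) = mex{} = 0
g(2) = mex{} = 0
g(3) = mex{0} = 1
g(4) = mex{0} = 1
g(5) = mex{0} = 1
g(6) = mex{0,1} = 2
g(7) = mex{0,1} = 2
g(8) = mex{0,1} = 2
g(9) = mex{0,1,2} = 3
g(10) = mex{1,2} = 0
So g(10) = 0.
For heap C, compute g(0), g(1), … with moves {2, 7}:
k:     0  1  2  3  4  5  6  7  8
g(k):  0  0  1  1  0  0  1  1  2
So g(8) = 2.
Heap D is a plain Nim heap of size 9, so its Grundy value is 9.
By the Sprague-Grundy theorem, the Grundy value of a sum of independent games is the XOR of the component values.
Combined value = 0 ⊕ 0 ⊕ 2 ⊕ 9 = 11.

11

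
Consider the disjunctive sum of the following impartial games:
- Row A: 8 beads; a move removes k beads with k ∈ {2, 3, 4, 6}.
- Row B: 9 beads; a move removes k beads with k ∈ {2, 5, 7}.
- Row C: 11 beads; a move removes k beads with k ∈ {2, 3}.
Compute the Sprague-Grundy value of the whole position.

2

Build the Grundy sequence for row A with g(k) = mex{g(k−s) : s ∈ {2, 3, 4, 6}, s ≤ k}:
g(0) = mex{} = 0
g(1) = mex{} = 0
g(2) = mex{0} = 1
g(3) = mex{0} = 1
g(4) = mex{0,1} = 2
g(5) = mex{0,1} = 2
g(6) = mex{0,1,2} = 3
g(7) = mex{0,1,2} = 3
g(8) = mex{1,2,3} = 0
So g(8) = 0.
Build the Grundy sequence for row B with g(k) = mex{g(k−s) : s ∈ {2, 5, 7}, s ≤ k}:
g(0) = mex{} = 0
g(1) = mex{} = 0
g(2) = mex{0} = 1
g(3) = mex{0} = 1
g(4) = mex{1} = 0
g(5) = mex{0,1} = 2
g(6) = mex{0} = 1
g(7) = mex{0,1,2} = 3
g(8) = mex{0,1} = 2
g(9) = mex{0,1,3} = 2
So g(9) = 2.
Grundy values for row C (subtraction set {2, 3}):
k:     0  1  2  3  4  5  6  7  8  9 10 11
g(k):  0  0  1  1  2  0  0  1  1  2  0  0
So g(11) = 0.
The value of a disjunctive sum is the nim-sum of the parts.
Combined value = 0 XOR 2 XOR 0 = 2.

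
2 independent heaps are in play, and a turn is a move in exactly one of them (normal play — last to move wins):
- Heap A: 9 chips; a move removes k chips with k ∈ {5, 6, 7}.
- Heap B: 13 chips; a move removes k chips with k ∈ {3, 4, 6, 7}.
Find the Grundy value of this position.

0

Build the Grundy sequence for heap A with g(k) = mex{g(k−s) : s ∈ {5, 6, 7}, s ≤ k}:
g(0) = mex{} = 0
g(1) = mex{} = 0
g(2) = mex{} = 0
g(3) = mex{} = 0
g(4) = mex{} = 0
g(5) = mex{0} = 1
g(6) = mex{0} = 1
g(7) = mex{0} = 1
g(8) = mex{0} = 1
g(9) = mex{0} = 1
So g(9) = 1.
For heap B, compute g(0), g(1), … with moves {3, 4, 6, 7}:
k:     0  1  2  3  4  5  6  7  8  9 10 11 12 13
g(k):  0  0  0  1  1  1  2  2  2  3  0  0  0  1
So g(13) = 1.
The value of a disjunctive sum is the nim-sum of the parts.
Combined value = 1 ⊕ 1 = 0.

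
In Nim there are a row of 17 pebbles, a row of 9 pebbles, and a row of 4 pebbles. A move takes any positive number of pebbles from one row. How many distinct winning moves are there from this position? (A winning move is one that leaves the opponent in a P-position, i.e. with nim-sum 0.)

Compute the nim-sum pairwise:
17 ⊕ 9 = 24
24 ⊕ 4 = 28
The overall nim-sum is X = 28. A row of size p has a winning move iff p XOR X < p (reduce it to p XOR X).
  17: 17 XOR 28 = 13 < 17 — winning move (to 13).
  9: 9 XOR 28 = 21 ≥ 9 — no move.
  4: 4 XOR 28 = 24 ≥ 4 — no move.
That gives 1 winning move.

1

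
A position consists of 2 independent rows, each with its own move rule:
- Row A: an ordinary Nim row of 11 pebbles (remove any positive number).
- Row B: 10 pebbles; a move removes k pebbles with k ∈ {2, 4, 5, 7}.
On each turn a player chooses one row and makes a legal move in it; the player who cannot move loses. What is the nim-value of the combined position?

11

Row A is a plain Nim row of size 11, so its Grundy value is 11.
For row B, compute g(0), g(1), … with moves {2, 4, 5, 7}:
k:     0  1  2  3  4  5  6  7  8  9 10
g(k):  0  0  1  1  2  2  3  3  4  0  0
So g(10) = 0.
The value of a disjunctive sum is the nim-sum of the parts.
Combined value = 11 ⊕ 0 = 11.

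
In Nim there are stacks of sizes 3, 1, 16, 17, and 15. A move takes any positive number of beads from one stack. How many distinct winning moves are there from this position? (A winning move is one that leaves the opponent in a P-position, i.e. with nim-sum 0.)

Compute the nim-sum pairwise:
3 ⊕ 1 = 2
2 ⊕ 16 = 18
18 ⊕ 17 = 3
3 ⊕ 15 = 12
The overall nim-sum is X = 12. A stack of size p has a winning move iff p XOR X < p (reduce it to p XOR X).
  3: 3 XOR 12 = 15 ≥ 3 — no move.
  1: 1 XOR 12 = 13 ≥ 1 — no move.
  16: 16 XOR 12 = 28 ≥ 16 — no move.
  17: 17 XOR 12 = 29 ≥ 17 — no move.
  15: 15 XOR 12 = 3 < 15 — winning move (to 3).
That gives 1 winning move.

1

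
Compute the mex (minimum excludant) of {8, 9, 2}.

0 is not in the set, so the mex is 0.

0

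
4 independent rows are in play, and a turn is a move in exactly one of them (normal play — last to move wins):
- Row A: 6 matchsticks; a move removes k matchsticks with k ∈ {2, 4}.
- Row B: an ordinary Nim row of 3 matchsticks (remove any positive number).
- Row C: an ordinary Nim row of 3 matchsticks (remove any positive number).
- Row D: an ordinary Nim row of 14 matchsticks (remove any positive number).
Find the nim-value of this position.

Grundy values for row A (subtraction set {2, 4}):
g(0) = mex{} = 0
g(1) = mex{} = 0
g(2) = mex{0} = 1
g(3) = mex{0} = 1
g(4) = mex{0,1} = 2
g(5) = mex{0,1} = 2
g(6) = mex{1,2} = 0
So g(6) = 0.
Row B is a plain Nim row of size 3, so its Grundy value is 3.
Row C is a plain Nim row of size 3, so its Grundy value is 3.
Row D is a plain Nim row of size 14, so its Grundy value is 14.
By the Sprague-Grundy theorem, the Grundy value of a sum of independent games is the XOR of the component values.
Combined value = 0 XOR 3 XOR 3 XOR 14 = 14.

14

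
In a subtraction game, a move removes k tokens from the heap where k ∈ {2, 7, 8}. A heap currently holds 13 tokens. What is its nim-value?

2

Compute g(0), g(1), … for moves {2, 7, 8}:
g(0) = mex{} = 0
g(1) = mex{} = 0
g(2) = mex{0} = 1
g(3) = mex{0} = 1
g(4) = mex{1} = 0
g(5) = mex{1} = 0
g(6) = mex{0} = 1
g(7) = mex{0} = 1
g(8) = mex{0,1} = 2
g(9) = mex{0,1} = 2
g(10) = mex{1,2} = 0
g(11) = mex{0,1,2} = 3
g(12) = mex{0} = 1
g(13) = mex{0,1,3} = 2
So g(13) = 2.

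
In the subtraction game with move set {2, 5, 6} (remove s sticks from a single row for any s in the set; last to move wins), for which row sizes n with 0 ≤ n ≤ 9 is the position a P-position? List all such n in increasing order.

Compute g(0), g(1), … for moves {2, 5, 6}:
g(0) = mex{} = 0
g(1) = mex{} = 0
g(2) = mex{0} = 1
g(3) = mex{0} = 1
g(4) = mex{1} = 0
g(5) = mex{0,1} = 2
g(6) = mex{0} = 1
g(7) = mex{0,1,2} = 3
g(8) = mex{1} = 0
g(9) = mex{0,1,3} = 2
The P-positions (g = 0) in 0..9 are 0, 1, 4, 8.

0, 1, 4, 8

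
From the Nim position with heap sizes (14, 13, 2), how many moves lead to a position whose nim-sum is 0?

In binary:
  1110  (14)
  1101  (13)
  0010  (2)
  ----
  0001  (1)
The overall nim-sum is X = 1. A heap of size p has a winning move iff p XOR X < p (reduce it to p XOR X).
  14: 14 XOR 1 = 15 ≥ 14 — no move.
  13: 13 XOR 1 = 12 < 13 — winning move (to 12).
  2: 2 XOR 1 = 3 ≥ 2 — no move.
That gives 1 winning move.

1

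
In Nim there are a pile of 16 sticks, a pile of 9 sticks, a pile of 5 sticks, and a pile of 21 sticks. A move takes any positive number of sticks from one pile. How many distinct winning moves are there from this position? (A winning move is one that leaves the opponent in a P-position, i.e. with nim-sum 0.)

1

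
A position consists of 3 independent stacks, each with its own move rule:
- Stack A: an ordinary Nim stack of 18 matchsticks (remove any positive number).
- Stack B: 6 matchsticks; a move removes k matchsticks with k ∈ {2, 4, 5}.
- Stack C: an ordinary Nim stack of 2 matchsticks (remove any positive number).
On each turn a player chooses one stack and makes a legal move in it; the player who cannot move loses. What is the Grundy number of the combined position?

19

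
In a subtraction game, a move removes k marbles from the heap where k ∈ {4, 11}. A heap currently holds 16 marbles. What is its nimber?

Compute g(0), g(1), … for moves {4, 11}:
k:     0  1  2  3  4  5  6  7  8  9 10 11 12 13 14 15 16
g(k):  0  0  0  0  1  1  1  1  0  0  0  2  1  1  1  0  0
So g(16) = 0.

0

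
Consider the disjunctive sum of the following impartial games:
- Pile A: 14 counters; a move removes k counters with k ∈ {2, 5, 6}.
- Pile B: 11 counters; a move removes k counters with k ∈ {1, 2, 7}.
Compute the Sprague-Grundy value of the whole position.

3

Grundy values for pile A (subtraction set {2, 5, 6}):
k:     0  1  2  3  4  5  6  7  8  9 10 11 12 13 14
g(k):  0  0  1  1  0  2  1  3  0  2  1  0  0  1  1
So g(14) = 1.
Grundy values for pile B (subtraction set {1, 2, 7}):
g(0) = mex{} = 0
g(1) = mex{0} = 1
g(2) = mex{0,1} = 2
g(3) = mex{1,2} = 0
g(4) = mex{0,2} = 1
g(5) = mex{0,1} = 2
g(6) = mex{1,2} = 0
g(7) = mex{0,2} = 1
g(8) = mex{0,1} = 2
g(9) = mex{1,2} = 0
g(10) = mex{0,2} = 1
g(11) = mex{0,1} = 2
So g(11) = 2.
By the Sprague-Grundy theorem, the Grundy value of a sum of independent games is the XOR of the component values.
Combined value = 1 ⊕ 2 = 3.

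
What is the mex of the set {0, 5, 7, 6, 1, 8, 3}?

The values 0, 1 are all present; 2 is the first non-negative integer missing from the set.

2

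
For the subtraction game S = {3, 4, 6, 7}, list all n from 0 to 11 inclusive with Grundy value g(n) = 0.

Grundy values for subtraction set {3, 4, 6, 7}:
k:     0  1  2  3  4  5  6  7  8  9 10 11
g(k):  0  0  0  1  1  1  2  2  2  3  0  0
The P-positions (g = 0) in 0..11 are 0, 1, 2, 10, 11.

0, 1, 2, 10, 11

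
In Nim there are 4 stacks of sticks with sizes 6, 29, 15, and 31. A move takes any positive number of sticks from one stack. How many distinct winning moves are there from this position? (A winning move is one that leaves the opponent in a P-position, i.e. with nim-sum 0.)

Compute the nim-sum pairwise:
6 XOR 29 = 27
27 XOR 15 = 20
20 XOR 31 = 11
The overall nim-sum is X = 11. A stack of size p has a winning move iff p XOR X < p (reduce it to p XOR X).
  6: 6 XOR 11 = 13 ≥ 6 — no move.
  29: 29 XOR 11 = 22 < 29 — winning move (to 22).
  15: 15 XOR 11 = 4 < 15 — winning move (to 4).
  31: 31 XOR 11 = 20 < 31 — winning move (to 20).
That gives 3 winning moves.

3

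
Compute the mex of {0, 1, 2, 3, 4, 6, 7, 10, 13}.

The values 0, 1, 2, 3, 4 are all present; 5 is the first non-negative integer missing from the set.

5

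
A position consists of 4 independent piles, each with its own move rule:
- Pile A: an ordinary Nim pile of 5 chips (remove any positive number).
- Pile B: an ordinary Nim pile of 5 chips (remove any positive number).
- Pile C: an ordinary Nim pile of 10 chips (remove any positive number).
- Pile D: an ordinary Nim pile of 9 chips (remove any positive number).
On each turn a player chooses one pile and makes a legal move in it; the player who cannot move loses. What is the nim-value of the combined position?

Pile A is a plain Nim pile of size 5, so its Grundy value is 5.
Pile B is a plain Nim pile of size 5, so its Grundy value is 5.
Pile C is a plain Nim pile of size 10, so its Grundy value is 10.
Pile D is a plain Nim pile of size 9, so its Grundy value is 9.
The value of a disjunctive sum is the nim-sum of the parts.
Combined value = 5 ⊕ 5 ⊕ 10 ⊕ 9 = 3.

3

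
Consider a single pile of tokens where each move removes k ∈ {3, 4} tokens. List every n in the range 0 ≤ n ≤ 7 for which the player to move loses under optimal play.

Grundy values for subtraction set {3, 4}:
g(0) = mex{} = 0
g(1) = mex{} = 0
g(2) = mex{} = 0
g(3) = mex{0} = 1
g(4) = mex{0} = 1
g(5) = mex{0} = 1
g(6) = mex{0,1} = 2
g(7) = mex{1} = 0
The P-positions (g = 0) in 0..7 are 0, 1, 2, 7.

0, 1, 2, 7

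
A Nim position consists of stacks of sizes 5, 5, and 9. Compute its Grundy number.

Compute the nim-sum pairwise:
5 XOR 5 = 0
0 XOR 9 = 9

9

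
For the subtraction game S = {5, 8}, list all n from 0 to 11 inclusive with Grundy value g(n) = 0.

Compute g(0), g(1), … for moves {5, 8}:
k:     0  1  2  3  4  5  6  7  8  9 10 11
g(k):  0  0  0  0  0  1  1  1  1  1  2  2
The P-positions (g = 0) in 0..11 are 0, 1, 2, 3, 4.

0, 1, 2, 3, 4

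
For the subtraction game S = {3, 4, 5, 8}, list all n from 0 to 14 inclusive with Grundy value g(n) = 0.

0, 1, 2, 11, 12, 13

Build the Grundy sequence with g(k) = mex{g(k−s) : s ∈ {3, 4, 5, 8}, s ≤ k}:
k:     0  1  2  3  4  5  6  7  8  9 10 11 12 13 14
g(k):  0  0  0  1  1  1  2  2  2  3  3  0  0  0  1
The P-positions (g = 0) in 0..14 are 0, 1, 2, 11, 12, 13.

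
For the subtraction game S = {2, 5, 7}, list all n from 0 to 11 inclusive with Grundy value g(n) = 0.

0, 1, 4, 10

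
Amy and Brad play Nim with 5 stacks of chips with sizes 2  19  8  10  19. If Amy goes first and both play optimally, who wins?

In binary:
  00010  (2)
  10011  (19)
  01000  (8)
  01010  (10)
  10011  (19)
  -----
  00000  (0)
The nim-sum is 0, so this is a P-position: the player to move is in a losing position under optimal play; Amy is about to move from it and so loses — Brad wins.

Brad wins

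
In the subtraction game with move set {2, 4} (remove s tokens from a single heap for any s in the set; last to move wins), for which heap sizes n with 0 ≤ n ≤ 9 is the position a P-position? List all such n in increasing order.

0, 1, 6, 7

Build the Grundy sequence with g(k) = mex{g(k−s) : s ∈ {2, 4}, s ≤ k}:
g(0) = mex{} = 0
g(1) = mex{} = 0
g(2) = mex{0} = 1
g(3) = mex{0} = 1
g(4) = mex{0,1} = 2
g(5) = mex{0,1} = 2
g(6) = mex{1,2} = 0
g(7) = mex{1,2} = 0
g(8) = mex{0,2} = 1
g(9) = mex{0,2} = 1
The P-positions (g = 0) in 0..9 are 0, 1, 6, 7.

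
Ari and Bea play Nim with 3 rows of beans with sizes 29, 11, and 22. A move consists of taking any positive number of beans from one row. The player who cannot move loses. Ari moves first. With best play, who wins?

Bea wins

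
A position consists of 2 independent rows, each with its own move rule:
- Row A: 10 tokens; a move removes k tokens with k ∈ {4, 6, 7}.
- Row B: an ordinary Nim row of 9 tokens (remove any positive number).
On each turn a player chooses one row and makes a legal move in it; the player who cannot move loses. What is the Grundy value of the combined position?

For row A, compute g(0), g(1), … with moves {4, 6, 7}:
g(0) = mex{} = 0
g(1) = mex{} = 0
g(2) = mex{} = 0
g(3) = mex{} = 0
g(4) = mex{0} = 1
g(5) = mex{0} = 1
g(6) = mex{0} = 1
g(7) = mex{0} = 1
g(8) = mex{0,1} = 2
g(9) = mex{0,1} = 2
g(10) = mex{0,1} = 2
So g(10) = 2.
Row B is a plain Nim row of size 9, so its Grundy value is 9.
The value of a disjunctive sum is the nim-sum of the parts.
Combined value = 2 ⊕ 9 = 11.

11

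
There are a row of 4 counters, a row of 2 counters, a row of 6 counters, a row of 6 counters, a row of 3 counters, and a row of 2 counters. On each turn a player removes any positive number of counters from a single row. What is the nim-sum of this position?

Nim-sum: 4 XOR 2 XOR 6 XOR 6 XOR 3 XOR 2 = 7.

7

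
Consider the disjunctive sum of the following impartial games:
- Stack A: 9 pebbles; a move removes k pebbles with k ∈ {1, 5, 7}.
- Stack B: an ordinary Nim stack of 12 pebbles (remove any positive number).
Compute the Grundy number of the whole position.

13

Build the Grundy sequence for stack A with g(k) = mex{g(k−s) : s ∈ {1, 5, 7}, s ≤ k}:
g(0) = mex{} = 0
g(1) = mex{0} = 1
g(2) = mex{1} = 0
g(3) = mex{0} = 1
g(4) = mex{1} = 0
g(5) = mex{0} = 1
g(6) = mex{1} = 0
g(7) = mex{0} = 1
g(8) = mex{1} = 0
g(9) = mex{0} = 1
So g(9) = 1.
Stack B is a plain Nim stack of size 12, so its Grundy value is 12.
By the Sprague-Grundy theorem, the Grundy value of a sum of independent games is the XOR of the component values.
Combined value = 1 ⊕ 12 = 13.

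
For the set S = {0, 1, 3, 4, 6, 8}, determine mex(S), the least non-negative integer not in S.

2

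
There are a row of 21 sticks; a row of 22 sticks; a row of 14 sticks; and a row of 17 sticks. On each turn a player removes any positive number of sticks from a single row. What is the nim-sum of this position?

28

Compute the nim-sum pairwise:
21 ^ 22 = 3
3 ^ 14 = 13
13 ^ 17 = 28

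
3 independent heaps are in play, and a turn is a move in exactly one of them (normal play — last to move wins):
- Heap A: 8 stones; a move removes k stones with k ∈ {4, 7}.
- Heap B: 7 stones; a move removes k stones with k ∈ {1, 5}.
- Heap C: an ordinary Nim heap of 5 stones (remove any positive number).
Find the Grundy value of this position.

For heap A, compute g(0), g(1), … with moves {4, 7}:
k:     0  1  2  3  4  5  6  7  8
g(k):  0  0  0  0  1  1  1  1  2
So g(8) = 2.
Build the Grundy sequence for heap B with g(k) = mex{g(k−s) : s ∈ {1, 5}, s ≤ k}:
g(0) = mex{} = 0
g(1) = mex{0} = 1
g(2) = mex{1} = 0
g(3) = mex{0} = 1
g(4) = mex{1} = 0
g(5) = mex{0} = 1
g(6) = mex{1} = 0
g(7) = mex{0} = 1
So g(7) = 1.
Heap C is a plain Nim heap of size 5, so its Grundy value is 5.
The value of a disjunctive sum is the nim-sum of the parts.
Combined value = 2 ⊕ 1 ⊕ 5 = 6.

6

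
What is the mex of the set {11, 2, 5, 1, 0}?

3

The values 0, 1, 2 are all present; 3 is the first non-negative integer missing from the set.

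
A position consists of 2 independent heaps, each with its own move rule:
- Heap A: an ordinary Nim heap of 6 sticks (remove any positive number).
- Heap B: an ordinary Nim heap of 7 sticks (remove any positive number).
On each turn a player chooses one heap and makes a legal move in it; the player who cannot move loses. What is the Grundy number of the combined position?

1

Heap A is a plain Nim heap of size 6, so its Grundy value is 6.
Heap B is a plain Nim heap of size 7, so its Grundy value is 7.
By the Sprague-Grundy theorem, the Grundy value of a sum of independent games is the XOR of the component values.
Combined value = 6 XOR 7 = 1.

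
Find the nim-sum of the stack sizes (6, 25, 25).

6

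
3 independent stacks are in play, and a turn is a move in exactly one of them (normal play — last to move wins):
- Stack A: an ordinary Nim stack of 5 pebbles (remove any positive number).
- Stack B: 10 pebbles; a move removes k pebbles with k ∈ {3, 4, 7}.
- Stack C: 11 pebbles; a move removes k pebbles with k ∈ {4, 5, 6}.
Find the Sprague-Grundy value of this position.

5

Stack A is a plain Nim stack of size 5, so its Grundy value is 5.
For stack B, compute g(0), g(1), … with moves {3, 4, 7}:
k:     0  1  2  3  4  5  6  7  8  9 10
g(k):  0  0  0  1  1  1  2  2  2  3  0
So g(10) = 0.
Grundy values for stack C (subtraction set {4, 5, 6}):
k:     0  1  2  3  4  5  6  7  8  9 10 11
g(k):  0  0  0  0  1  1  1  1  2  2  0  0
So g(11) = 0.
By the Sprague-Grundy theorem, the Grundy value of a sum of independent games is the XOR of the component values.
Combined value = 5 ⊕ 0 ⊕ 0 = 5.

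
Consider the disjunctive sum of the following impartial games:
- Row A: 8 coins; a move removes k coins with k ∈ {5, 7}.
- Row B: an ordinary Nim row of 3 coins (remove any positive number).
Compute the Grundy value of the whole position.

2

Grundy values for row A (subtraction set {5, 7}):
k:     0  1  2  3  4  5  6  7  8
g(k):  0  0  0  0  0  1  1  1  1
So g(8) = 1.
Row B is a plain Nim row of size 3, so its Grundy value is 3.
The value of a disjunctive sum is the nim-sum of the parts.
Combined value = 1 ⊕ 3 = 2.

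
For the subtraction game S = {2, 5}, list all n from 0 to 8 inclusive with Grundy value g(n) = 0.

0, 1, 4, 7, 8

Compute g(0), g(1), … for moves {2, 5}:
g(0) = mex{} = 0
g(1) = mex{} = 0
g(2) = mex{0} = 1
g(3) = mex{0} = 1
g(4) = mex{1} = 0
g(5) = mex{0,1} = 2
g(6) = mex{0} = 1
g(7) = mex{1,2} = 0
g(8) = mex{1} = 0
The P-positions (g = 0) in 0..8 are 0, 1, 4, 7, 8.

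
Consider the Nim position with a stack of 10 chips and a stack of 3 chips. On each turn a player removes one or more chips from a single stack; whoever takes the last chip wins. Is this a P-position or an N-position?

N-position

Compute the nim-sum pairwise:
10 ^ 3 = 9
The nim-sum is 9 ≠ 0, so this is an N-position: the player to move can win.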